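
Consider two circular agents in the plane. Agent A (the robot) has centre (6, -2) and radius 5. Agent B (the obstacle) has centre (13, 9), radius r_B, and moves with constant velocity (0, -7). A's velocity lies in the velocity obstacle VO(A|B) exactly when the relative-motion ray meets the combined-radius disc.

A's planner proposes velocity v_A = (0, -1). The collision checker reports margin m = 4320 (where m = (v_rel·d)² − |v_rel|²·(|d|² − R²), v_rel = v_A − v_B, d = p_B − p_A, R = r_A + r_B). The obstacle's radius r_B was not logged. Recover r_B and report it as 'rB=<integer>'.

m = 4320
d = (7, 11);  v_rel = (0, 6),  |v_rel|² = 36
v_rel×d = (0)·(11) − (6)·(7) = -42
since m = R²·36 − (-42)²:  R² = (1764 + 4320) / 36 = 169
R = √169 = 13  ⇒  r_B = 13 − 5 = 8

rB=8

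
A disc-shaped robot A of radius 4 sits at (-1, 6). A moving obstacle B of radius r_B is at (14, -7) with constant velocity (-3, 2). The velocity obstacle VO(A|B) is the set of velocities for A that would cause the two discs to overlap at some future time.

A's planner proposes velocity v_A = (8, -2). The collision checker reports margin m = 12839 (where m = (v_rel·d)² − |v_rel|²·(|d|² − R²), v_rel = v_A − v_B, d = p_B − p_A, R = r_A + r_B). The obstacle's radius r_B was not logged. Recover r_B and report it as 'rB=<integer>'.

m = 12839
d = (15, -13);  v_rel = (11, -4),  |v_rel|² = 137
v_rel×d = (11)·(-13) − (-4)·(15) = -83
since m = R²·137 − (-83)²:  R² = (6889 + 12839) / 137 = 144
R = √144 = 12  ⇒  r_B = 12 − 4 = 8

rB=8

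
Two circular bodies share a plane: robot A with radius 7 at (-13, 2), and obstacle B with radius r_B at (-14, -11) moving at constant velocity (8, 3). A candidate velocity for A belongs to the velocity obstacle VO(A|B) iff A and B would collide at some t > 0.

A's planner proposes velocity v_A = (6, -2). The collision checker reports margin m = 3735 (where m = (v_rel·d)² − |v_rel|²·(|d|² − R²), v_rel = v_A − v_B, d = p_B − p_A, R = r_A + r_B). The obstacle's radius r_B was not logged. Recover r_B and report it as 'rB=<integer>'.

m = 3735
d = (-1, -13);  v_rel = (-2, -5),  |v_rel|² = 29
v_rel×d = (-2)·(-13) − (-5)·(-1) = 21
since m = R²·29 − 21²:  R² = (441 + 3735) / 29 = 144
R = √144 = 12  ⇒  r_B = 12 − 7 = 5

rB=5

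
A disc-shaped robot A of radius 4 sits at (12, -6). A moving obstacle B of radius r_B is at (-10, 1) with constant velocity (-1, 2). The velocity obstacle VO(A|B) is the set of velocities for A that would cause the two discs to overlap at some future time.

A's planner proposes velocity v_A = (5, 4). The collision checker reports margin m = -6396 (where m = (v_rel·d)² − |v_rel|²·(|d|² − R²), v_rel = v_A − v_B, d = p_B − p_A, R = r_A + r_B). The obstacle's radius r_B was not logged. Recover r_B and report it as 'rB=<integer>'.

m = -6396
d = (-22, 7);  v_rel = (6, 2),  |v_rel|² = 40
v_rel×d = (6)·(7) − (2)·(-22) = 86
since m = R²·40 − 86²:  R² = (7396 + -6396) / 40 = 25
R = √25 = 5  ⇒  r_B = 5 − 4 = 1

rB=1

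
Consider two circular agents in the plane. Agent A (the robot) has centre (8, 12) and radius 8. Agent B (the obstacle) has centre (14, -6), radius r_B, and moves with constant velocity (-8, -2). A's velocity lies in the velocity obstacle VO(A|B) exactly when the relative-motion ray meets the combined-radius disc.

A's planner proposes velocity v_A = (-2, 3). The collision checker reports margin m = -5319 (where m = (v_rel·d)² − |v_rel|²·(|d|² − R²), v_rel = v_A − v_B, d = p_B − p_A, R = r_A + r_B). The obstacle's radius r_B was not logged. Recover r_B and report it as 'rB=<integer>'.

m = -5319
d = (6, -18);  v_rel = (6, 5),  |v_rel|² = 61
v_rel×d = (6)·(-18) − (5)·(6) = -138
since m = R²·61 − (-138)²:  R² = (19044 + -5319) / 61 = 225
R = √225 = 15  ⇒  r_B = 15 − 8 = 7

rB=7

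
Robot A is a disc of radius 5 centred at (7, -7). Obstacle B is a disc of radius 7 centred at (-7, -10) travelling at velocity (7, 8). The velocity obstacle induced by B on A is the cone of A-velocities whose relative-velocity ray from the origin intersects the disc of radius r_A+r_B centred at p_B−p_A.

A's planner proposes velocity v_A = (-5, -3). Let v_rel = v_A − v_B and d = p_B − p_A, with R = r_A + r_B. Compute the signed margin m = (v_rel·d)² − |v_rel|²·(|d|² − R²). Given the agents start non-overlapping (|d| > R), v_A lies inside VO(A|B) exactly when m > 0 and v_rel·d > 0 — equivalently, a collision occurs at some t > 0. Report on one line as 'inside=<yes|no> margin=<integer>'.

d = (-14, -3),  |d|² = 205;  R = 5+7 = 12,  c = 205−12² = 61
v_rel = (-12, -11),  |v_rel|² = 265;  v_rel·d = (-12)·(-14) + (-11)·(-3) = 201
265·t² − 402·t + 61 = 0  ⇒  m = 201² − 265·61 = 24236
m = 24236 > 0,  v_rel·d = 201 > 0  ⇒  inside

inside=yes margin=24236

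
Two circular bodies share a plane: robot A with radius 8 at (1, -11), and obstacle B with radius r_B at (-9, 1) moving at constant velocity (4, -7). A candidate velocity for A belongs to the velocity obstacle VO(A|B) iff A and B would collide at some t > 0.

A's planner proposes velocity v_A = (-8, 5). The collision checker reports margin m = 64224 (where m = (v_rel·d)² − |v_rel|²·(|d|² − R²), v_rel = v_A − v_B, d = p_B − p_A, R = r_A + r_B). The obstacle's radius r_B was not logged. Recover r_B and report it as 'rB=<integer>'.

m = 64224
d = (-10, 12);  v_rel = (-12, 12),  |v_rel|² = 288
v_rel×d = (-12)·(12) − (12)·(-10) = -24
since m = R²·288 − (-24)²:  R² = (576 + 64224) / 288 = 225
R = √225 = 15  ⇒  r_B = 15 − 8 = 7

rB=7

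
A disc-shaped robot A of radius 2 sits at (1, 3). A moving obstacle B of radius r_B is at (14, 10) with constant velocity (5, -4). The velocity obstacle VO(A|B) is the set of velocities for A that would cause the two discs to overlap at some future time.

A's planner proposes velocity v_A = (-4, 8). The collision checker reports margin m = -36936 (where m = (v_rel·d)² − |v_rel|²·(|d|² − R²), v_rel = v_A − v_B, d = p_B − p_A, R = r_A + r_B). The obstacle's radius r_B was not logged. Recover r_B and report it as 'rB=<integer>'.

m = -36936
d = (13, 7);  v_rel = (-9, 12),  |v_rel|² = 225
v_rel×d = (-9)·(7) − (12)·(13) = -219
since m = R²·225 − (-219)²:  R² = (47961 + -36936) / 225 = 49
R = √49 = 7  ⇒  r_B = 7 − 2 = 5

rB=5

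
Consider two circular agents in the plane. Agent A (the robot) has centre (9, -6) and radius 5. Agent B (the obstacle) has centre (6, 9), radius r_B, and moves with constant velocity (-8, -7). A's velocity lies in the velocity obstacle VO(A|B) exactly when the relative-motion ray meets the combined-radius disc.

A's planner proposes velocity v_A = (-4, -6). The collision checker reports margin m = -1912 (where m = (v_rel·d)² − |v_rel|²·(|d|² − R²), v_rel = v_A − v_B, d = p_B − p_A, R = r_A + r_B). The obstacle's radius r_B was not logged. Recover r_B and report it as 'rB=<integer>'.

m = -1912
d = (-3, 15);  v_rel = (4, 1),  |v_rel|² = 17
v_rel×d = (4)·(15) − (1)·(-3) = 63
since m = R²·17 − 63²:  R² = (3969 + -1912) / 17 = 121
R = √121 = 11  ⇒  r_B = 11 − 5 = 6

rB=6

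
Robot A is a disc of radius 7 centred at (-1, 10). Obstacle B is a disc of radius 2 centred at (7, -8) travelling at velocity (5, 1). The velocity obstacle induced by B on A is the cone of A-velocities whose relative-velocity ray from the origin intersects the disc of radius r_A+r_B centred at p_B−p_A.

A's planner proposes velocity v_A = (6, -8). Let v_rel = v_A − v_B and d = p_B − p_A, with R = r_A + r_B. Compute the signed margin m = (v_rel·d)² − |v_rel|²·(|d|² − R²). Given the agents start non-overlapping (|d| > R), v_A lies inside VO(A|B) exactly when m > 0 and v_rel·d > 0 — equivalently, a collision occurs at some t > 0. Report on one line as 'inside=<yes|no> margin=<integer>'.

d = (8, -18),  |d|² = 388;  R = 7+2 = 9,  c = 388−9² = 307
v_rel = (1, -9),  |v_rel|² = 82;  v_rel·d = (1)·(8) + (-9)·(-18) = 170
82·t² − 340·t + 307 = 0  ⇒  m = 170² − 82·307 = 3726
m = 3726 > 0,  v_rel·d = 170 > 0  ⇒  inside

inside=yes margin=3726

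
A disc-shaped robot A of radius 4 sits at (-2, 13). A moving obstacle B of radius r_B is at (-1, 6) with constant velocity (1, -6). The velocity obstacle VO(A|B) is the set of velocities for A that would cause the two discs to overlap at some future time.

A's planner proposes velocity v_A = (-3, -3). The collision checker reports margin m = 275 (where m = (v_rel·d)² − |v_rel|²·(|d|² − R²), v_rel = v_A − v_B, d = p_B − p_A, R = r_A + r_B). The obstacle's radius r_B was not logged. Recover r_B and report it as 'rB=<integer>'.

m = 275
d = (1, -7);  v_rel = (-4, 3),  |v_rel|² = 25
v_rel×d = (-4)·(-7) − (3)·(1) = 25
since m = R²·25 − 25²:  R² = (625 + 275) / 25 = 36
R = √36 = 6  ⇒  r_B = 6 − 4 = 2

rB=2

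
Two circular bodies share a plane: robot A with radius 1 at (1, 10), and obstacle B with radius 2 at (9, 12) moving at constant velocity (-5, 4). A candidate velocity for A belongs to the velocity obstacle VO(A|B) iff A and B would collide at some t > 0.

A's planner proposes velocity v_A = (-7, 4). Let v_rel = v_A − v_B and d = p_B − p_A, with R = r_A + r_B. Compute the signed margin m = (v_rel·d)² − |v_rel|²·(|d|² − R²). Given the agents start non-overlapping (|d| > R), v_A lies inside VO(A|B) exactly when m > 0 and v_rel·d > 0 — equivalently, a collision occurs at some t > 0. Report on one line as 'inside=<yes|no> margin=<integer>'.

d = (8, 2),  |d|² = 68;  R = 1+2 = 3,  c = 68−3² = 59
v_rel = (-2, 0),  |v_rel|² = 4;  v_rel·d = (-2)·(8) + (0)·(2) = -16
4·t² + 32·t + 59 = 0  ⇒  m = (-16)² − 4·59 = 20
m = 20 > 0,  v_rel·d = -16 < 0  ⇒  outside

inside=no margin=20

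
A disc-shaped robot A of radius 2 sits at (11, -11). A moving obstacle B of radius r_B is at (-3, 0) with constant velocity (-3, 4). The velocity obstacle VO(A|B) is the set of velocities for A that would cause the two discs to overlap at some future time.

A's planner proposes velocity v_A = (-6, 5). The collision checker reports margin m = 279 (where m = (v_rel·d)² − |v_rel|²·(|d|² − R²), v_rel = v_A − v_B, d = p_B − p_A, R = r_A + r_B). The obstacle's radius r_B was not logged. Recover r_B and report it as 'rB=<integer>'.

m = 279
d = (-14, 11);  v_rel = (-3, 1),  |v_rel|² = 10
v_rel×d = (-3)·(11) − (1)·(-14) = -19
since m = R²·10 − (-19)²:  R² = (361 + 279) / 10 = 64
R = √64 = 8  ⇒  r_B = 8 − 2 = 6

rB=6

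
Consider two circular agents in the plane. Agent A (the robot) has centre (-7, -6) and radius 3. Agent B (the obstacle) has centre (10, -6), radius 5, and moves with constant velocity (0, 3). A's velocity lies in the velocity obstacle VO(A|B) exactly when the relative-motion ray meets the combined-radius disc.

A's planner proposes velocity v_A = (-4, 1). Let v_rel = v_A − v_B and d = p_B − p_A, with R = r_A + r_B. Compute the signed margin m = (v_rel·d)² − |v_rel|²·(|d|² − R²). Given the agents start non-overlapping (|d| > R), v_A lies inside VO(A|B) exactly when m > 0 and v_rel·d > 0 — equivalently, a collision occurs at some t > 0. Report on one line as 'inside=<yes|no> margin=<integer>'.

d = (17, 0),  |d|² = 289;  R = 3+5 = 8,  c = 289−8² = 225
v_rel = (-4, -2),  |v_rel|² = 20;  v_rel·d = (-4)·(17) + (-2)·(0) = -68
20·t² + 136·t + 225 = 0  ⇒  m = (-68)² − 20·225 = 124
m = 124 > 0,  v_rel·d = -68 < 0  ⇒  outside

inside=no margin=124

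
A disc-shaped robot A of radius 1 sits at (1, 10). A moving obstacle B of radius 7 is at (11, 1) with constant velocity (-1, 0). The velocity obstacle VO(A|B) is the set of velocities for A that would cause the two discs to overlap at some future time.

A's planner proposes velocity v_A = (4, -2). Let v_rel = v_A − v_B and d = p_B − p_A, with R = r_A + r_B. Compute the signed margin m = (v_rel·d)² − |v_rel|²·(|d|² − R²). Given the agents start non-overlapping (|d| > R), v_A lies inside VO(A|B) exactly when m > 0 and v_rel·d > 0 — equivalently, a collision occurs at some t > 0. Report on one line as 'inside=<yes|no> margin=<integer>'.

d = (10, -9),  |d|² = 181;  R = 1+7 = 8,  c = 181−8² = 117
v_rel = (5, -2),  |v_rel|² = 29;  v_rel·d = (5)·(10) + (-2)·(-9) = 68
29·t² − 136·t + 117 = 0  ⇒  m = 68² − 29·117 = 1231
m = 1231 > 0,  v_rel·d = 68 > 0  ⇒  inside

inside=yes margin=1231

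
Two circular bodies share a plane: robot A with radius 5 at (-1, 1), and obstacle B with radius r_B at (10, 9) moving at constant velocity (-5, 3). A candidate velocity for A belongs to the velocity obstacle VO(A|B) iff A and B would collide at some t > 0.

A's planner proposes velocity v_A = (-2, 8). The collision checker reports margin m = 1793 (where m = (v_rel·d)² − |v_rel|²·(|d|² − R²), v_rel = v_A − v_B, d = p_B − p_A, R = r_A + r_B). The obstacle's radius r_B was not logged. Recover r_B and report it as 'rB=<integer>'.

m = 1793
d = (11, 8);  v_rel = (3, 5),  |v_rel|² = 34
v_rel×d = (3)·(8) − (5)·(11) = -31
since m = R²·34 − (-31)²:  R² = (961 + 1793) / 34 = 81
R = √81 = 9  ⇒  r_B = 9 − 5 = 4

rB=4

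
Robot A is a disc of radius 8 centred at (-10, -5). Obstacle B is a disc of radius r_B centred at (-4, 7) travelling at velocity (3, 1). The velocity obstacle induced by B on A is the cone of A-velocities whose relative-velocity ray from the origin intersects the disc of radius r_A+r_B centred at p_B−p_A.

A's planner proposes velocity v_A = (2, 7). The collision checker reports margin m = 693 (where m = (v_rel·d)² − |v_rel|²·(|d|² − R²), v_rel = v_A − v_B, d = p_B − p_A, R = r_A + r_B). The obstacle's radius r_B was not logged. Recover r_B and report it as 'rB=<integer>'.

m = 693
d = (6, 12);  v_rel = (-1, 6),  |v_rel|² = 37
v_rel×d = (-1)·(12) − (6)·(6) = -48
since m = R²·37 − (-48)²:  R² = (2304 + 693) / 37 = 81
R = √81 = 9  ⇒  r_B = 9 − 8 = 1

rB=1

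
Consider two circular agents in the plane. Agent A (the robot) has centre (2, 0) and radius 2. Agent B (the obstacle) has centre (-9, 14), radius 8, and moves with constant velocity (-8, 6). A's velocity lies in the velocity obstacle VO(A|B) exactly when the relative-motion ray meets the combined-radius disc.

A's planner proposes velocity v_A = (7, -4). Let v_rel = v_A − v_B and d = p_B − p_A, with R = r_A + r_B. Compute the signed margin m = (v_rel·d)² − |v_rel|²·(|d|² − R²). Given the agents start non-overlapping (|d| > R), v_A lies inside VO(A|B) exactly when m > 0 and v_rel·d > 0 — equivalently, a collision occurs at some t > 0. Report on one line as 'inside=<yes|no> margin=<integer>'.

d = (-11, 14),  |d|² = 317;  R = 2+8 = 10,  c = 317−10² = 217
v_rel = (15, -10),  |v_rel|² = 325;  v_rel·d = (15)·(-11) + (-10)·(14) = -305
325·t² + 610·t + 217 = 0  ⇒  m = (-305)² − 325·217 = 22500
m = 22500 > 0,  v_rel·d = -305 < 0  ⇒  outside

inside=no margin=22500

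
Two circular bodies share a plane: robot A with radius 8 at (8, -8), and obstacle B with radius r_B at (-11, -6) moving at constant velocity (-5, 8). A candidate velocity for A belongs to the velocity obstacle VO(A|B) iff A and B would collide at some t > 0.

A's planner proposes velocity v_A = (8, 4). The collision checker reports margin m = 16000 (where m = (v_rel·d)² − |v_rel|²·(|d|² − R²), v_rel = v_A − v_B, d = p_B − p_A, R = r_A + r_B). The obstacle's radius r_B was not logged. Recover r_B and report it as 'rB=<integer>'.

m = 16000
d = (-19, 2);  v_rel = (13, -4),  |v_rel|² = 185
v_rel×d = (13)·(2) − (-4)·(-19) = -50
since m = R²·185 − (-50)²:  R² = (2500 + 16000) / 185 = 100
R = √100 = 10  ⇒  r_B = 10 − 8 = 2

rB=2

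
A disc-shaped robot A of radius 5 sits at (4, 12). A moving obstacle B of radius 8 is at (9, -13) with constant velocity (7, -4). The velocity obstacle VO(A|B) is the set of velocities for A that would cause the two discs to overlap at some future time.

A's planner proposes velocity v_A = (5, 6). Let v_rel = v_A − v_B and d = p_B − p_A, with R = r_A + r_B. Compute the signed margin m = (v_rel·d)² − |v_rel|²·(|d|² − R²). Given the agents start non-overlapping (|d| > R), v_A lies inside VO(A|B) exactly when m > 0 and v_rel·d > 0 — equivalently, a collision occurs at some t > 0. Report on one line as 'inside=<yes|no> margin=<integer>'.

d = (5, -25),  |d|² = 650;  R = 5+8 = 13,  c = 650−13² = 481
v_rel = (-2, 10),  |v_rel|² = 104;  v_rel·d = (-2)·(5) + (10)·(-25) = -260
104·t² + 520·t + 481 = 0  ⇒  m = (-260)² − 104·481 = 17576
m = 17576 > 0,  v_rel·d = -260 < 0  ⇒  outside

inside=no margin=17576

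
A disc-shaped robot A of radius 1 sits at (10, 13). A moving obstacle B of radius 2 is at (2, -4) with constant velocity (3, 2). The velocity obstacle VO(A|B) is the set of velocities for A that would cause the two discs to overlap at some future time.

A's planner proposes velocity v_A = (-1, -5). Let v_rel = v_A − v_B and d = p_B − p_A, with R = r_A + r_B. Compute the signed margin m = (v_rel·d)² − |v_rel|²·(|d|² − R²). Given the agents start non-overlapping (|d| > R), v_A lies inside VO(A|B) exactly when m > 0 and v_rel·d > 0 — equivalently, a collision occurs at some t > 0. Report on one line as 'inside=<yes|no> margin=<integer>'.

d = (-8, -17),  |d|² = 353;  R = 1+2 = 3,  c = 353−3² = 344
v_rel = (-4, -7),  |v_rel|² = 65;  v_rel·d = (-4)·(-8) + (-7)·(-17) = 151
65·t² − 302·t + 344 = 0  ⇒  m = 151² − 65·344 = 441
m = 441 > 0,  v_rel·d = 151 > 0  ⇒  inside

inside=yes margin=441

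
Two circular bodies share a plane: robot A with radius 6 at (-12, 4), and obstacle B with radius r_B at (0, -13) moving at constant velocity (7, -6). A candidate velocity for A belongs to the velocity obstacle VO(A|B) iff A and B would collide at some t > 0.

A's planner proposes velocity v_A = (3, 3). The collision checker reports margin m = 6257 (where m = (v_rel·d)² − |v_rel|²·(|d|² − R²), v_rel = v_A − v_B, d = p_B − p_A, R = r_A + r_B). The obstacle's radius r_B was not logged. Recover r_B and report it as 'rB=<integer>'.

m = 6257
d = (12, -17);  v_rel = (-4, 9),  |v_rel|² = 97
v_rel×d = (-4)·(-17) − (9)·(12) = -40
since m = R²·97 − (-40)²:  R² = (1600 + 6257) / 97 = 81
R = √81 = 9  ⇒  r_B = 9 − 6 = 3

rB=3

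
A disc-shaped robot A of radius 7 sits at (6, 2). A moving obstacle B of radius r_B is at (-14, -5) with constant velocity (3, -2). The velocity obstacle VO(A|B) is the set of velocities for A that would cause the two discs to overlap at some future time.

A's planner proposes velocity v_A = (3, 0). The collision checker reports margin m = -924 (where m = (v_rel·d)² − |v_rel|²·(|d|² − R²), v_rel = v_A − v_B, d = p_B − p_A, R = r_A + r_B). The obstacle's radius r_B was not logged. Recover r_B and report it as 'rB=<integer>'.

m = -924
d = (-20, -7);  v_rel = (0, 2),  |v_rel|² = 4
v_rel×d = (0)·(-7) − (2)·(-20) = 40
since m = R²·4 − 40²:  R² = (1600 + -924) / 4 = 169
R = √169 = 13  ⇒  r_B = 13 − 7 = 6

rB=6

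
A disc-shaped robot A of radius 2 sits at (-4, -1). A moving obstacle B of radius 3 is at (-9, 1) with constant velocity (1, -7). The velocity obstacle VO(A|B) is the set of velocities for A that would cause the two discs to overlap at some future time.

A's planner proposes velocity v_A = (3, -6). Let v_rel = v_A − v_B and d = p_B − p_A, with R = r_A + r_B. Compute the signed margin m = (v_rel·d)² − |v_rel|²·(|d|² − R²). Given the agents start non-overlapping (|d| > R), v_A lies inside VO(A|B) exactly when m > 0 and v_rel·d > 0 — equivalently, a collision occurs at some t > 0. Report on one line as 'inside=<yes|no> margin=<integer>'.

d = (-5, 2),  |d|² = 29;  R = 2+3 = 5,  c = 29−5² = 4
v_rel = (2, 1),  |v_rel|² = 5;  v_rel·d = (2)·(-5) + (1)·(2) = -8
5·t² + 16·t + 4 = 0  ⇒  m = (-8)² − 5·4 = 44
m = 44 > 0,  v_rel·d = -8 < 0  ⇒  outside

inside=no margin=44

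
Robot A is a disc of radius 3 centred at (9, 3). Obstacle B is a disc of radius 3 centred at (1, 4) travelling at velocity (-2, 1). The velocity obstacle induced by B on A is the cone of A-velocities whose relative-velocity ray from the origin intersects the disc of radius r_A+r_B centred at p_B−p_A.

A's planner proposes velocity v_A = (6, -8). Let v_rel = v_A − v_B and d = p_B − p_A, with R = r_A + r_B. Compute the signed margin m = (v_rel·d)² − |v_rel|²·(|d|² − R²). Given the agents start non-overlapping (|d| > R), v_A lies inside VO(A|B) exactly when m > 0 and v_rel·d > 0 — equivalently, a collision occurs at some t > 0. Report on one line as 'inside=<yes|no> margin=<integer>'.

d = (-8, 1),  |d|² = 65;  R = 3+3 = 6,  c = 65−6² = 29
v_rel = (8, -9),  |v_rel|² = 145;  v_rel·d = (8)·(-8) + (-9)·(1) = -73
145·t² + 146·t + 29 = 0  ⇒  m = (-73)² − 145·29 = 1124
m = 1124 > 0,  v_rel·d = -73 < 0  ⇒  outside

inside=no margin=1124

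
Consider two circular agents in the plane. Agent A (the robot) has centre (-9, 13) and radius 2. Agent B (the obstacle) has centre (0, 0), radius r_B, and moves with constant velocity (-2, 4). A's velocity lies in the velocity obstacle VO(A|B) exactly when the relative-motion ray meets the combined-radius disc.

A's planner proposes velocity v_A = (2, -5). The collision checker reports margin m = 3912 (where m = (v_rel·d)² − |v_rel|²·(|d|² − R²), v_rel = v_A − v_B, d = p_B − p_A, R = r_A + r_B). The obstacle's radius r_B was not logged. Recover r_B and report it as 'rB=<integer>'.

m = 3912
d = (9, -13);  v_rel = (4, -9),  |v_rel|² = 97
v_rel×d = (4)·(-13) − (-9)·(9) = 29
since m = R²·97 − 29²:  R² = (841 + 3912) / 97 = 49
R = √49 = 7  ⇒  r_B = 7 − 2 = 5

rB=5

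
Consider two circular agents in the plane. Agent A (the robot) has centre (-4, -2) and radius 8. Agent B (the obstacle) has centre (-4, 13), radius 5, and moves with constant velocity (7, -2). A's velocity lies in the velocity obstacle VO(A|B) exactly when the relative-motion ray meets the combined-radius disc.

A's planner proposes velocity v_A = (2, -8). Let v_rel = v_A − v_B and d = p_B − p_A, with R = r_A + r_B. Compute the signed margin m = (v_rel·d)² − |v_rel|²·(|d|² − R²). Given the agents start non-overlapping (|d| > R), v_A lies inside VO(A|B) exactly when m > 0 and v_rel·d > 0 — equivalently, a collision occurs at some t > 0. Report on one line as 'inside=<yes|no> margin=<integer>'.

d = (0, 15),  |d|² = 225;  R = 8+5 = 13,  c = 225−13² = 56
v_rel = (-5, -6),  |v_rel|² = 61;  v_rel·d = (-5)·(0) + (-6)·(15) = -90
61·t² + 180·t + 56 = 0  ⇒  m = (-90)² − 61·56 = 4684
m = 4684 > 0,  v_rel·d = -90 < 0  ⇒  outside

inside=no margin=4684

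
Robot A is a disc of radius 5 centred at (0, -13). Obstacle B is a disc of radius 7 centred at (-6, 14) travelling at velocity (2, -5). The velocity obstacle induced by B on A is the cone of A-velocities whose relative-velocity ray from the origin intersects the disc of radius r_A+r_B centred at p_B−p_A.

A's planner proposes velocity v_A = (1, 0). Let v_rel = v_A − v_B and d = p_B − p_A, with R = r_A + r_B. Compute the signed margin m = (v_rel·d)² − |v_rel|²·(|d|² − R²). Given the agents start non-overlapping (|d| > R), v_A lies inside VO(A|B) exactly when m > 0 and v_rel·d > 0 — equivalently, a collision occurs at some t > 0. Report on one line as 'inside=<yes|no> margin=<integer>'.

d = (-6, 27),  |d|² = 765;  R = 5+7 = 12,  c = 765−12² = 621
v_rel = (-1, 5),  |v_rel|² = 26;  v_rel·d = (-1)·(-6) + (5)·(27) = 141
26·t² − 282·t + 621 = 0  ⇒  m = 141² − 26·621 = 3735
m = 3735 > 0,  v_rel·d = 141 > 0  ⇒  inside

inside=yes margin=3735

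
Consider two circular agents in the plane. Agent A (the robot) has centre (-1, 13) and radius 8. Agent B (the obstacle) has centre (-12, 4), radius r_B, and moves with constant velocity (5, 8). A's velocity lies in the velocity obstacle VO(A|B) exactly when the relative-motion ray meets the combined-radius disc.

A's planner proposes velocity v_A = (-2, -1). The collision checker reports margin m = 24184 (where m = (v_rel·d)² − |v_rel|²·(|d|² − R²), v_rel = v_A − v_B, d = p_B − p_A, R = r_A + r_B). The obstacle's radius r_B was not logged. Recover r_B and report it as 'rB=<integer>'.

m = 24184
d = (-11, -9);  v_rel = (-7, -9),  |v_rel|² = 130
v_rel×d = (-7)·(-9) − (-9)·(-11) = -36
since m = R²·130 − (-36)²:  R² = (1296 + 24184) / 130 = 196
R = √196 = 14  ⇒  r_B = 14 − 8 = 6

rB=6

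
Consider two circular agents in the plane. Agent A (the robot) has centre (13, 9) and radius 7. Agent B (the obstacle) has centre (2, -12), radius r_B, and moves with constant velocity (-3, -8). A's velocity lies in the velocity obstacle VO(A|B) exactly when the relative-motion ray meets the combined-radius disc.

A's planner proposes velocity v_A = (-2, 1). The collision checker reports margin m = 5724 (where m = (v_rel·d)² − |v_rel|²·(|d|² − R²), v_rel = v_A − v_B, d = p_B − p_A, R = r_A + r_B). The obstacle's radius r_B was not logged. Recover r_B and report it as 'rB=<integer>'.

m = 5724
d = (-11, -21);  v_rel = (1, 9),  |v_rel|² = 82
v_rel×d = (1)·(-21) − (9)·(-11) = 78
since m = R²·82 − 78²:  R² = (6084 + 5724) / 82 = 144
R = √144 = 12  ⇒  r_B = 12 − 7 = 5

rB=5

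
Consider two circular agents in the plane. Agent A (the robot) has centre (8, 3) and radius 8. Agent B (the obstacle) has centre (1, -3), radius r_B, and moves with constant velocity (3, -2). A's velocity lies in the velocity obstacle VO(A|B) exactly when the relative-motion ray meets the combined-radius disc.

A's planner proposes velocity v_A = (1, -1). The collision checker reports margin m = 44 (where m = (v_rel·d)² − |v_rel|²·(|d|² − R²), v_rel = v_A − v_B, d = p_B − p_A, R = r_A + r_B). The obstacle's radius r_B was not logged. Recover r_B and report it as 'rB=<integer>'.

m = 44
d = (-7, -6);  v_rel = (-2, 1),  |v_rel|² = 5
v_rel×d = (-2)·(-6) − (1)·(-7) = 19
since m = R²·5 − 19²:  R² = (361 + 44) / 5 = 81
R = √81 = 9  ⇒  r_B = 9 − 8 = 1

rB=1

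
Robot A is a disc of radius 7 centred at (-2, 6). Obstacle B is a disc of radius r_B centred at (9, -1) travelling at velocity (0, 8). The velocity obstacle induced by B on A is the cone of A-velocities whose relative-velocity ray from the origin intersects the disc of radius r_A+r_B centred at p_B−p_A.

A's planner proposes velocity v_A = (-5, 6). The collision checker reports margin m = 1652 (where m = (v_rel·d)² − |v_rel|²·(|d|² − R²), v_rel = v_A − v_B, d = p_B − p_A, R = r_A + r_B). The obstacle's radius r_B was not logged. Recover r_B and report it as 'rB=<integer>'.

m = 1652
d = (11, -7);  v_rel = (-5, -2),  |v_rel|² = 29
v_rel×d = (-5)·(-7) − (-2)·(11) = 57
since m = R²·29 − 57²:  R² = (3249 + 1652) / 29 = 169
R = √169 = 13  ⇒  r_B = 13 − 7 = 6

rB=6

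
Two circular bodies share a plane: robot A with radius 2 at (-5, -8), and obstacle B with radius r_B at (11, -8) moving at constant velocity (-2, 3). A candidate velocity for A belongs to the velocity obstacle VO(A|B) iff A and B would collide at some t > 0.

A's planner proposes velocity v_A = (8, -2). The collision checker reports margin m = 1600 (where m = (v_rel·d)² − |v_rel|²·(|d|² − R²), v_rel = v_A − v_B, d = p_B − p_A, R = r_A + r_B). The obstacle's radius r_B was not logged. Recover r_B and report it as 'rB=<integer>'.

m = 1600
d = (16, 0);  v_rel = (10, -5),  |v_rel|² = 125
v_rel×d = (10)·(0) − (-5)·(16) = 80
since m = R²·125 − 80²:  R² = (6400 + 1600) / 125 = 64
R = √64 = 8  ⇒  r_B = 8 − 2 = 6

rB=6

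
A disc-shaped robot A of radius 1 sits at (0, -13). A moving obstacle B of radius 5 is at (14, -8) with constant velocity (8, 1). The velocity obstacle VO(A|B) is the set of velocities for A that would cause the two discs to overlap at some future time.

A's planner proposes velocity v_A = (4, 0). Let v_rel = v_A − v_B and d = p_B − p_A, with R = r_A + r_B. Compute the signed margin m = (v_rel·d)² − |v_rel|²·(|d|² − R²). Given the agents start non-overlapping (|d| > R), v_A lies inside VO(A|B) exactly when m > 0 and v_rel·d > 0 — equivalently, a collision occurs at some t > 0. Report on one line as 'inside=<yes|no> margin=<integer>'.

d = (14, 5),  |d|² = 221;  R = 1+5 = 6,  c = 221−6² = 185
v_rel = (-4, -1),  |v_rel|² = 17;  v_rel·d = (-4)·(14) + (-1)·(5) = -61
17·t² + 122·t + 185 = 0  ⇒  m = (-61)² − 17·185 = 576
m = 576 > 0,  v_rel·d = -61 < 0  ⇒  outside

inside=no margin=576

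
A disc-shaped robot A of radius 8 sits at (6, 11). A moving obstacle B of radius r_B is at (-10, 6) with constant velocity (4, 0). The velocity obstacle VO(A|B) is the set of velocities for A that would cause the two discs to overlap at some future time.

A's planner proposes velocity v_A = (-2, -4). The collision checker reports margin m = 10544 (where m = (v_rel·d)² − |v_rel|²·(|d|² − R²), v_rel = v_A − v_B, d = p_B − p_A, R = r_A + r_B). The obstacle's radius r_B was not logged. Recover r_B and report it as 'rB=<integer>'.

m = 10544
d = (-16, -5);  v_rel = (-6, -4),  |v_rel|² = 52
v_rel×d = (-6)·(-5) − (-4)·(-16) = -34
since m = R²·52 − (-34)²:  R² = (1156 + 10544) / 52 = 225
R = √225 = 15  ⇒  r_B = 15 − 8 = 7

rB=7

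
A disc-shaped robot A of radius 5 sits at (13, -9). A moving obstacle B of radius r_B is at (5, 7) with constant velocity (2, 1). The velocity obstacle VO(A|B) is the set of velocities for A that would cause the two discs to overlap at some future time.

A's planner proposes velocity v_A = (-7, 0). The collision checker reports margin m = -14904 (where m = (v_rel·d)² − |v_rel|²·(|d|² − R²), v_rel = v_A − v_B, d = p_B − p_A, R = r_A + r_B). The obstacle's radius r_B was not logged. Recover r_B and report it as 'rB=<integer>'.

m = -14904
d = (-8, 16);  v_rel = (-9, -1),  |v_rel|² = 82
v_rel×d = (-9)·(16) − (-1)·(-8) = -152
since m = R²·82 − (-152)²:  R² = (23104 + -14904) / 82 = 100
R = √100 = 10  ⇒  r_B = 10 − 5 = 5

rB=5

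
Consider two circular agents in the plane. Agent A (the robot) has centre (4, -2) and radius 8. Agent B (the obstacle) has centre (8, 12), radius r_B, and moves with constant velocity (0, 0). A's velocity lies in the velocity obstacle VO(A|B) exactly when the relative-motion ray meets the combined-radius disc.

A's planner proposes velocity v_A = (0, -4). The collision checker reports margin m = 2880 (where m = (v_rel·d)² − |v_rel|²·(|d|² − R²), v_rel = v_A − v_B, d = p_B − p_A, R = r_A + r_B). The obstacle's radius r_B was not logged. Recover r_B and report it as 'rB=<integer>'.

m = 2880
d = (4, 14);  v_rel = (0, -4),  |v_rel|² = 16
v_rel×d = (0)·(14) − (-4)·(4) = 16
since m = R²·16 − 16²:  R² = (256 + 2880) / 16 = 196
R = √196 = 14  ⇒  r_B = 14 − 8 = 6

rB=6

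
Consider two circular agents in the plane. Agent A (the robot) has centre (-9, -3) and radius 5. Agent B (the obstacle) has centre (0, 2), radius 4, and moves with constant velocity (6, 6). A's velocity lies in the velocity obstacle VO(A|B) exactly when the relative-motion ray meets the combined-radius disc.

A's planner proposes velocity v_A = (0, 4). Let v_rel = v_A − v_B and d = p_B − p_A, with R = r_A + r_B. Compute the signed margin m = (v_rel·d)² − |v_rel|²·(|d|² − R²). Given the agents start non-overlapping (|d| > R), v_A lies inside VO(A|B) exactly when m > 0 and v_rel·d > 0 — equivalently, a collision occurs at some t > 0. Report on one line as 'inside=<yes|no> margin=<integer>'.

d = (9, 5),  |d|² = 106;  R = 5+4 = 9,  c = 106−9² = 25
v_rel = (-6, -2),  |v_rel|² = 40;  v_rel·d = (-6)·(9) + (-2)·(5) = -64
40·t² + 128·t + 25 = 0  ⇒  m = (-64)² − 40·25 = 3096
m = 3096 > 0,  v_rel·d = -64 < 0  ⇒  outside

inside=no margin=3096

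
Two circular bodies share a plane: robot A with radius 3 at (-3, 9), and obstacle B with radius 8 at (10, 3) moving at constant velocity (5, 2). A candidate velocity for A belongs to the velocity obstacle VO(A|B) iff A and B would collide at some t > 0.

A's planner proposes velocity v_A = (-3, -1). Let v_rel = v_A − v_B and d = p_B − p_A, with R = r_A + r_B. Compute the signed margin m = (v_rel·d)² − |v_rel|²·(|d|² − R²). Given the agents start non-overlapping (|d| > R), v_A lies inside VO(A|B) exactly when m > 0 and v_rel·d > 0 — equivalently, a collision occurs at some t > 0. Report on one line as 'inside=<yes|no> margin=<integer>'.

d = (13, -6),  |d|² = 205;  R = 3+8 = 11,  c = 205−11² = 84
v_rel = (-8, -3),  |v_rel|² = 73;  v_rel·d = (-8)·(13) + (-3)·(-6) = -86
73·t² + 172·t + 84 = 0  ⇒  m = (-86)² − 73·84 = 1264
m = 1264 > 0,  v_rel·d = -86 < 0  ⇒  outside

inside=no margin=1264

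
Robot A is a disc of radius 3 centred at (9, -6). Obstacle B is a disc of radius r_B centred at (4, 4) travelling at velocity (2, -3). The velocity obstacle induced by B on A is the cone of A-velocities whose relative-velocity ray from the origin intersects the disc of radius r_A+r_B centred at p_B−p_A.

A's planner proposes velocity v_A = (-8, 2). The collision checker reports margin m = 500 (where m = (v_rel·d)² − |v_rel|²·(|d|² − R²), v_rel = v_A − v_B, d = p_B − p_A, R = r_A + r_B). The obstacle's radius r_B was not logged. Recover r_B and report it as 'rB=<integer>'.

m = 500
d = (-5, 10);  v_rel = (-10, 5),  |v_rel|² = 125
v_rel×d = (-10)·(10) − (5)·(-5) = -75
since m = R²·125 − (-75)²:  R² = (5625 + 500) / 125 = 49
R = √49 = 7  ⇒  r_B = 7 − 3 = 4

rB=4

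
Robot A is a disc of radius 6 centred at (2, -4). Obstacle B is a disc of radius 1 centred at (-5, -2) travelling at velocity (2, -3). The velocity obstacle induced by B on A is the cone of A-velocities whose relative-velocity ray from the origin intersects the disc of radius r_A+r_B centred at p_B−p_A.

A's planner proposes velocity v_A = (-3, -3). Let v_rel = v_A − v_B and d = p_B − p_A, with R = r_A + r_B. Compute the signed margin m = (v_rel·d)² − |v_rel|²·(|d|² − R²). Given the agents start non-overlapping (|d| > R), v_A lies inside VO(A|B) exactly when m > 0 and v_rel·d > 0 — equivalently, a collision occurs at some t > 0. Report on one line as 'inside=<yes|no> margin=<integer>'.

d = (-7, 2),  |d|² = 53;  R = 6+1 = 7,  c = 53−7² = 4
v_rel = (-5, 0),  |v_rel|² = 25;  v_rel·d = (-5)·(-7) + (0)·(2) = 35
25·t² − 70·t + 4 = 0  ⇒  m = 35² − 25·4 = 1125
m = 1125 > 0,  v_rel·d = 35 > 0  ⇒  inside

inside=yes margin=1125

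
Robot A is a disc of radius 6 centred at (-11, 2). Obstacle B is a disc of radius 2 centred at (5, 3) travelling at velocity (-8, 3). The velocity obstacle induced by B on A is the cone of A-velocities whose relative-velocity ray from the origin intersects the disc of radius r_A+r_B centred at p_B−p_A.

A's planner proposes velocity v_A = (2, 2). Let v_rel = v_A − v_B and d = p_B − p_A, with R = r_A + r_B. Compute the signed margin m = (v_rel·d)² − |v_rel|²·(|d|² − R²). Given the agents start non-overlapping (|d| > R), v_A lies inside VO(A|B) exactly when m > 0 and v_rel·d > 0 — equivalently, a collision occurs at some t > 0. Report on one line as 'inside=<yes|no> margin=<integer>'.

d = (16, 1),  |d|² = 257;  R = 6+2 = 8,  c = 257−8² = 193
v_rel = (10, -1),  |v_rel|² = 101;  v_rel·d = (10)·(16) + (-1)·(1) = 159
101·t² − 318·t + 193 = 0  ⇒  m = 159² − 101·193 = 5788
m = 5788 > 0,  v_rel·d = 159 > 0  ⇒  inside

inside=yes margin=5788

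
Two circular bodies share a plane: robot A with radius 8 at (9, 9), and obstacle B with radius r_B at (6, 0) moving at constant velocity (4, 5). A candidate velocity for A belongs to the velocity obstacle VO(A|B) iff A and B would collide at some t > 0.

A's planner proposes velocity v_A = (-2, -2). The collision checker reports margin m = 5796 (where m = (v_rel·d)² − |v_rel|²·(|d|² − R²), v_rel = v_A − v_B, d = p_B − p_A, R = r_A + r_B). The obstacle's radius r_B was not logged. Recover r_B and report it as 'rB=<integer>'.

m = 5796
d = (-3, -9);  v_rel = (-6, -7),  |v_rel|² = 85
v_rel×d = (-6)·(-9) − (-7)·(-3) = 33
since m = R²·85 − 33²:  R² = (1089 + 5796) / 85 = 81
R = √81 = 9  ⇒  r_B = 9 − 8 = 1

rB=1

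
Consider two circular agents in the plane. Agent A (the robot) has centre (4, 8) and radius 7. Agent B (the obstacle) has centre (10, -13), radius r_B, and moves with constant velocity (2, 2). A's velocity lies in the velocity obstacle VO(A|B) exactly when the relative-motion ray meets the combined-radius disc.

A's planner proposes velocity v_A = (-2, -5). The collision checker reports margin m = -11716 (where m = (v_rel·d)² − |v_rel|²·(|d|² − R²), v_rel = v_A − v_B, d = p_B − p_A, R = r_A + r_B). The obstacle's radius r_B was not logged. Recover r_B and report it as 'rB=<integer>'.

m = -11716
d = (6, -21);  v_rel = (-4, -7),  |v_rel|² = 65
v_rel×d = (-4)·(-21) − (-7)·(6) = 126
since m = R²·65 − 126²:  R² = (15876 + -11716) / 65 = 64
R = √64 = 8  ⇒  r_B = 8 − 7 = 1

rB=1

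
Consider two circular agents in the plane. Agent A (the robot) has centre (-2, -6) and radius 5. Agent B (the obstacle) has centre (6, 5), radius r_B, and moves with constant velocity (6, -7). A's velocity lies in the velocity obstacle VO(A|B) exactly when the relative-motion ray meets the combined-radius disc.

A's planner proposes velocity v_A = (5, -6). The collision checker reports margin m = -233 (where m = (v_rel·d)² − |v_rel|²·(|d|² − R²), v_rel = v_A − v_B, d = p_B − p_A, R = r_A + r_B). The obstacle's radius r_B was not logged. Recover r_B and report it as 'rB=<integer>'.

m = -233
d = (8, 11);  v_rel = (-1, 1),  |v_rel|² = 2
v_rel×d = (-1)·(11) − (1)·(8) = -19
since m = R²·2 − (-19)²:  R² = (361 + -233) / 2 = 64
R = √64 = 8  ⇒  r_B = 8 − 5 = 3

rB=3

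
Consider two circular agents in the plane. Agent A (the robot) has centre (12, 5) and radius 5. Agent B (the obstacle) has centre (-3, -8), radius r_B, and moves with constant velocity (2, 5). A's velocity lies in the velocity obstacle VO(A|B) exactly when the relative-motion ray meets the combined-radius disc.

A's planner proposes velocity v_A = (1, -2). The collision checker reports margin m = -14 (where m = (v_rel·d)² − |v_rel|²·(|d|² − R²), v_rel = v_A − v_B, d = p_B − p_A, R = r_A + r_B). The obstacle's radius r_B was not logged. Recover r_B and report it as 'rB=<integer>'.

m = -14
d = (-15, -13);  v_rel = (-1, -7),  |v_rel|² = 50
v_rel×d = (-1)·(-13) − (-7)·(-15) = -92
since m = R²·50 − (-92)²:  R² = (8464 + -14) / 50 = 169
R = √169 = 13  ⇒  r_B = 13 − 5 = 8

rB=8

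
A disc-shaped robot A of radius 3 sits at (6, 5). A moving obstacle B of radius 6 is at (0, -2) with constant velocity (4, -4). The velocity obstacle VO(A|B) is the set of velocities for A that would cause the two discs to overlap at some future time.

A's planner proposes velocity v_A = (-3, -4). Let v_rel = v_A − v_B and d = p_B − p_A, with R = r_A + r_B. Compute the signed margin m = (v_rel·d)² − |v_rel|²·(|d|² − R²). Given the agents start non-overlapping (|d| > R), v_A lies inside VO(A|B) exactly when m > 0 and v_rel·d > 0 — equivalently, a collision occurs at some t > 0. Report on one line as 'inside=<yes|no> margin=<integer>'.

d = (-6, -7),  |d|² = 85;  R = 3+6 = 9,  c = 85−9² = 4
v_rel = (-7, 0),  |v_rel|² = 49;  v_rel·d = (-7)·(-6) + (0)·(-7) = 42
49·t² − 84·t + 4 = 0  ⇒  m = 42² − 49·4 = 1568
m = 1568 > 0,  v_rel·d = 42 > 0  ⇒  inside

inside=yes margin=1568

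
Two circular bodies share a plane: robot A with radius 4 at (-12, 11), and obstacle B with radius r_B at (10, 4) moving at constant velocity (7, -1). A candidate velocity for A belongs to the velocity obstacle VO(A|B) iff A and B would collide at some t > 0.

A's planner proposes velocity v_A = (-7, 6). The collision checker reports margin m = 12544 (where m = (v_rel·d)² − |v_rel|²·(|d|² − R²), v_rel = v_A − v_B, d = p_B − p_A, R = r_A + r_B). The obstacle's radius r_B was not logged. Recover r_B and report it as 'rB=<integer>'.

m = 12544
d = (22, -7);  v_rel = (-14, 7),  |v_rel|² = 245
v_rel×d = (-14)·(-7) − (7)·(22) = -56
since m = R²·245 − (-56)²:  R² = (3136 + 12544) / 245 = 64
R = √64 = 8  ⇒  r_B = 8 − 4 = 4

rB=4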